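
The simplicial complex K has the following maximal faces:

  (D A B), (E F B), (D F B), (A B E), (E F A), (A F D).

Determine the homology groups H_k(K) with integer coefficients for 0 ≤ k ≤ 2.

H_0 ≅ Z,  H_1 = 0,  H_2 ≅ Z.

Order the vertices as A < B < D < E < F. Listing each simplex with vertices in this order, K has dimension 2 with simplices:

  0-simplices (5): A, B, D, E, F
  1-simplices (9): AB, AD, AE, AF, BD, BE, BF, DF, EF
  2-simplices (6): ABD, ABE, ADF, AEF, BDF, BEF

so the chain groups are C_0 ≅ Z^5, C_1 ≅ Z^9, C_2 ≅ Z^6.

The boundary map ∂_1: C_1 → C_0 maps an edge to its endpoints' difference, ∂[p,q] = q − p.
This gives a 5×9 integer matrix of rank 4; reducing to Smith normal form yields diagonal entries (1,1,1,1).

Boundary ∂_2: C_2 → C_1 acts by ∂[p,q,r] = [q,r] − [p,r] + [p,q]. For instance
  ∂ABD = BD − AD + AB,
  ∂AEF = EF − AF + AE.
The resulting 9×6 matrix has rank 5, and its Smith normal form has invariant factors (1,1,1,1,1).

From H_k ≅ ker(∂_k) / im(∂_{k+1}) we obtain:

  H_0: rank C_0 − rank ∂_1 = 5 − 4 = 1, and the invariant factors of ∂_1 are all 1, so H_0 ≅ Z.
  H_1: rank ker ∂_1 − rank ∂_2 = (9 − 4) − 5 = 0, and the invariant factors of ∂_2 are all 1, so H_1 ≅ 0.
  H_2: rank ker ∂_2 − rank ∂_3 = (6 − 5) − 0 = 1, and there is no ∂_3, so H_2 ≅ Z.

As a check, the Euler characteristic is 5 − 9 + 6 = 2, which agrees with 1 − 0 + 1 = 2.
(K is a triangulation of the 2-sphere S^2.)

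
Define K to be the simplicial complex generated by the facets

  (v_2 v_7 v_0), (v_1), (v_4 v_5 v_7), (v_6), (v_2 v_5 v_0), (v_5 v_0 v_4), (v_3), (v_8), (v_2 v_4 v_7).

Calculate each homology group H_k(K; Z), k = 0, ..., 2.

Order the vertices as v_0 < v_1 < v_2 < v_3 < v_4 < v_5 < v_6 < v_7 < v_8. Listing each simplex with vertices in this order, K has dimension 2 with simplices:

  0-simplices (9): [v_0], [v_1], [v_2], [v_3], [v_4], [v_5], [v_6], [v_7], [v_8]
  1-simplices (10): [v_0,v_2], [v_0,v_4], [v_0,v_5], [v_0,v_7], [v_2,v_4], [v_2,v_5], [v_2,v_7], [v_4,v_5], [v_4,v_7], [v_5,v_7]
  2-simplices (5): [v_0,v_2,v_5], [v_0,v_2,v_7], [v_0,v_4,v_5], [v_2,v_4,v_7], [v_4,v_5,v_7]

so the chain groups are C_0 ≅ Z^9, C_1 ≅ Z^10, C_2 ≅ Z^5.

∂_1: C_1 → C_0 sends each edge [p,q] (with p < q) to q − p.
This gives a 9×10 integer matrix of rank 4; reducing to Smith normal form yields diagonal entries (1,1,1,1).

The boundary map ∂_2: C_2 → C_1 sends each 2-simplex [p,q,r] to [q,r] − [p,r] + [p,q]. For instance
  ∂[v_0,v_2,v_5] = [v_2,v_5] − [v_0,v_5] + [v_0,v_2],
  ∂[v_4,v_5,v_7] = [v_5,v_7] − [v_4,v_7] + [v_4,v_5].
The 10×5 boundary matrix has rank 5 and Smith normal form diag(1,1,1,1,1).

Reading off H_k = ker ∂_k / im ∂_{k+1}:

  H_0: rank C_0 − rank ∂_1 = 9 − 4 = 5, and the invariant factors of ∂_1 are all 1, so H_0 ≅ Z^5.
  H_1: rank ker ∂_1 − rank ∂_2 = (10 − 4) − 5 = 1, and the invariant factors of ∂_2 are all 1, so H_1 ≅ Z.
  H_2: rank ker ∂_2 − rank ∂_3 = (5 − 5) − 0 = 0, and there is no ∂_3, so H_2 ≅ 0.

H_0 = Z^5,  H_1 = Z,  H_2 = 0.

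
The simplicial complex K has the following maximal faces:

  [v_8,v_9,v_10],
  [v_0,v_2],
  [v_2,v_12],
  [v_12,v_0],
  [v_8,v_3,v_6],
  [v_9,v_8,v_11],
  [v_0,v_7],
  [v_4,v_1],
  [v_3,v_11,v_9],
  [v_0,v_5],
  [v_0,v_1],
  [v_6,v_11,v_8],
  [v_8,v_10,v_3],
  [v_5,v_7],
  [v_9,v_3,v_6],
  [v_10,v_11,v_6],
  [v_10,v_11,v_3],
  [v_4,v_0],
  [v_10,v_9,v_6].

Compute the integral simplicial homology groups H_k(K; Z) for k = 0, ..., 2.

We work with the vertex ordering v_0 < v_1 < v_2 < v_3 < v_4 < v_5 < v_6 < v_7 < v_8 < v_9 < v_10 < v_11 < v_12. The simplices of K, each written with vertices in increasing order, are:

  0-simplices (13): [v_0], [v_1], [v_2], [v_3], [v_4], [v_5], [v_6], [v_7], [v_8], [v_9], [v_10], [v_11], [v_12]
  1-simplices (24): (24 of them)
  2-simplices (10): [v_3,v_6,v_8], [v_3,v_6,v_9], [v_3,v_8,v_10], [v_3,v_9,v_11], [v_3,v_10,v_11], [v_6,v_8,v_11], [v_6,v_9,v_10], [v_6,v_10,v_11], [v_8,v_9,v_10], [v_8,v_9,v_11]

giving chain groups C_0 ≅ Z^13, C_1 ≅ Z^24, C_2 ≅ Z^10.

The boundary map ∂_1: C_1 → C_0 maps an edge to its endpoints' difference, ∂[p,q] = q − p. For instance
  ∂[v_3,v_10] = [v_10] − [v_3].
The resulting 13×24 matrix has rank 11, and its Smith normal form has invariant factors (1,1,1,1,1,1,1,1,1,1,1).

The boundary map ∂_2: C_2 → C_1 sends each 2-simplex [p,q,r] to [q,r] − [p,r] + [p,q]. For instance
  ∂[v_3,v_8,v_10] = [v_8,v_10] − [v_3,v_10] + [v_3,v_8],
  ∂[v_6,v_9,v_10] = [v_9,v_10] − [v_6,v_10] + [v_6,v_9].
As a 24×10 matrix over Z this has rank 10, with invariant factors (1,1,1,1,1,1,1,1,1,2).

Computing H_k = (kernel of ∂_k) / (image of ∂_{k+1}):

  H_0: rank C_0 − rank ∂_1 = 13 − 11 = 2, and the invariant factors of ∂_1 are all 1, so H_0 ≅ Z^2.
  H_1: rank ker ∂_1 − rank ∂_2 = (24 − 11) − 10 = 3, and ∂_2 has invariant factor 2 > 1, so H_1 ≅ Z^3 ⊕ Z/2Z.
  H_2: rank ker ∂_2 − rank ∂_3 = (10 − 10) − 0 = 0, and there is no ∂_3, so H_2 ≅ 0.

(K is a triangulation of the disjoint union of a wedge of 3 circles and the real projective plane RP^2.)

H_0 = Z^2,  H_1 = Z^3 ⊕ Z/2Z,  H_2 = 0.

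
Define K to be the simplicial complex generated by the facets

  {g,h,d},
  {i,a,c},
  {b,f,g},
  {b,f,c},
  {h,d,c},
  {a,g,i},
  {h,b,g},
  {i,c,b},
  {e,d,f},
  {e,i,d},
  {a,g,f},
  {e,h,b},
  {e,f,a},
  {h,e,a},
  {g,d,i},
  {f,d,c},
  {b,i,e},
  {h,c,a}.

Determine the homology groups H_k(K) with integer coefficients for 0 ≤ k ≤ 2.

Order the vertices as a < b < c < d < e < f < g < h < i. Listing each simplex with vertices in this order, K has dimension 2 with simplices:

  0-simplices (9): a, b, c, d, e, f, g, h, i
  1-simplices (27): ac, ae, af, ag, ah, ai, bc, be, bf, bg, bh, bi, cd, cf, ch, ci, de, df, dg, dh, di, ef, eh, ei, fg, gh, gi
  2-simplices (18): ach, aci, aef, aeh, afg, agi, bcf, bci, beh, bei, bfg, bgh, cdf, cdh, def, dei, dgh, dgi

giving chain groups C_0 ≅ Z^9, C_1 ≅ Z^27, C_2 ≅ Z^18.

Boundary ∂_1: C_1 → C_0 sends each edge [p,q] (with p < q) to q − p. For instance
  ∂ai = i − a.
This gives a 9×27 integer matrix of rank 8; reducing to Smith normal form yields diagonal entries (1,1,1,1,1,1,1,1).

Boundary ∂_2: C_2 → C_1 acts by ∂[p,q,r] = [q,r] − [p,r] + [p,q]. For instance
  ∂beh = eh − bh + be,
  ∂aef = ef − af + ae.
The 27×18 boundary matrix has rank 17 and Smith normal form diag(1,1,1,1,1,1,1,1,1,1,1,1,1,1,1,1,1).

Now H_k = ker ∂_k / im ∂_{k+1}, so:

  H_0: rank C_0 − rank ∂_1 = 9 − 8 = 1, and the invariant factors of ∂_1 are all 1, so H_0 = Z.
  H_1: rank ker ∂_1 − rank ∂_2 = (27 − 8) − 17 = 2, and the invariant factors of ∂_2 are all 1, so H_1 = Z^2.
  H_2: rank ker ∂_2 − rank ∂_3 = (18 − 17) − 0 = 1, and there is no ∂_3, so H_2 = Z.

H_0 = Z,  H_1 = Z^2,  H_2 = Z.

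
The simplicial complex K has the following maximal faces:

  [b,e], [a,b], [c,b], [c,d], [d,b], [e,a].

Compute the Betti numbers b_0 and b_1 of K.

We work with the vertex ordering a < b < c < d < e. The simplices of K, each written with vertices in increasing order, are:

  0-simplices (5): a, b, c, d, e
  1-simplices (6): ab, ae, bc, bd, be, cd

giving chain groups C_0 ≅ Z^5, C_1 ≅ Z^6.

The boundary map ∂_1: C_1 → C_0 sends each edge [p,q] (with p < q) to q − p. For instance
  ∂cd = d − c.
As a 5×6 matrix over Z this has rank 4, with invariant factors (1,1,1,1).

Computing H_k = (kernel of ∂_k) / (image of ∂_{k+1}):

  H_0: rank C_0 − rank ∂_1 = 5 − 4 = 1, and the invariant factors of ∂_1 are all 1, so H_0 = Z.
  H_1: rank ker ∂_1 − rank ∂_2 = (6 − 4) − 0 = 2, and there is no ∂_2, so H_1 = Z^2.

As a check, the Euler characteristic is 5 − 6 = -1, which agrees with 1 − 2 = -1.

Hence the Betti numbers are b_0 = 1, b_1 = 2.

b_0 = 1, b_1 = 2.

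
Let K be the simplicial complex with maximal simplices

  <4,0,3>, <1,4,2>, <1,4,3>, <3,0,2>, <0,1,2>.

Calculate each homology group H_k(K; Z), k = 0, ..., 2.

Take the total order 0 < 1 < 2 < 3 < 4 on the vertex set. Then K (dimension 2) consists of the simplices:

  0-simplices (5): [0], [1], [2], [3], [4]
  1-simplices (10): [0,1], [0,2], [0,3], [0,4], [1,2], [1,3], [1,4], [2,3], [2,4], [3,4]
  2-simplices (5): [0,1,2], [0,2,3], [0,3,4], [1,2,4], [1,3,4]

so the chain groups are C_0 ≅ Z^5, C_1 ≅ Z^10, C_2 ≅ Z^5.

The boundary map ∂_1: C_1 → C_0 is given by ∂[p,q] = [q] − [p]. For instance
  ∂[1,2] = [2] − [1].
The 5×10 boundary matrix has rank 4 and Smith normal form diag(1,1,1,1).

The boundary map ∂_2: C_2 → C_1 maps a triangle to the signed sum of its edges. For instance
  ∂[1,3,4] = [3,4] − [1,4] + [1,3],
  ∂[0,3,4] = [3,4] − [0,4] + [0,3].
As a 10×5 matrix over Z this has rank 5, with invariant factors (1,1,1,1,1).

From H_k ≅ ker(∂_k) / im(∂_{k+1}) we obtain:

  H_0: rank C_0 − rank ∂_1 = 5 − 4 = 1, and the invariant factors of ∂_1 are all 1, so H_0 = Z.
  H_1: rank ker ∂_1 − rank ∂_2 = (10 − 4) − 5 = 1, and the invariant factors of ∂_2 are all 1, so H_1 = Z.
  H_2: rank ker ∂_2 − rank ∂_3 = (5 − 5) − 0 = 0, and there is no ∂_3, so H_2 = 0.

H_0 = Z,  H_1 = Z,  H_2 = 0.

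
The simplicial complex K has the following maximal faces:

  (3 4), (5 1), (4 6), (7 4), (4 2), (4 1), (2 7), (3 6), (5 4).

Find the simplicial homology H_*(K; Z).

H_0 ≅ Z,  H_1 ≅ Z^3.

Order the vertices as 1 < 2 < 3 < 4 < 5 < 6 < 7. Listing each simplex with vertices in this order, K has dimension 1 with simplices:

  0-simplices (7): [1], [2], [3], [4], [5], [6], [7]
  1-simplices (9): [1,4], [1,5], [2,4], [2,7], [3,4], [3,6], [4,5], [4,6], [4,7]

so the chain groups are C_0 ≅ Z^7, C_1 ≅ Z^9.

The boundary map ∂_1: C_1 → C_0 sends each edge [p,q] (with p < q) to q − p.
The 7×9 boundary matrix has rank 6 and Smith normal form diag(1,1,1,1,1,1).

Now H_k = ker ∂_k / im ∂_{k+1}, so:

  H_0: rank C_0 − rank ∂_1 = 7 − 6 = 1, and the invariant factors of ∂_1 are all 1, so H_0 = Z.
  H_1: rank ker ∂_1 − rank ∂_2 = (9 − 6) − 0 = 3, and there is no ∂_2, so H_1 = Z^3.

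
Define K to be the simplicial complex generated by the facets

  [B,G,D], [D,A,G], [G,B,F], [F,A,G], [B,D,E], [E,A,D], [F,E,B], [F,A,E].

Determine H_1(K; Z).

H_1 ≅ 0.

Order the vertices as A < B < D < E < F < G. Listing each simplex with vertices in this order, K has dimension 2 with simplices:

  0-simplices (6): A, B, D, E, F, G
  1-simplices (12): AD, AE, AF, AG, BD, BE, BF, BG, DE, DG, EF, FG
  2-simplices (8): ADE, ADG, AEF, AFG, BDE, BDG, BEF, BFG

so the chain groups are C_0 ≅ Z^6, C_1 ≅ Z^12, C_2 ≅ Z^8.

∂_1: C_1 → C_0 maps an edge to its endpoints' difference, ∂[p,q] = q − p. For instance
  ∂BD = D − B.
The 6×12 boundary matrix has rank 5 and Smith normal form diag(1,1,1,1,1).

∂_2: C_2 → C_1 sends each 2-simplex [p,q,r] to [q,r] − [p,r] + [p,q]. For instance
  ∂BEF = EF − BF + BE,
  ∂AFG = FG − AG + AF.
This gives a 12×8 integer matrix of rank 7; reducing to Smith normal form yields diagonal entries (1,1,1,1,1,1,1).

Reading off H_k = ker ∂_k / im ∂_{k+1}:

  H_1: rank ker ∂_1 − rank ∂_2 = (12 − 5) − 7 = 0, and the invariant factors of ∂_2 are all 1, so H_1 ≅ 0.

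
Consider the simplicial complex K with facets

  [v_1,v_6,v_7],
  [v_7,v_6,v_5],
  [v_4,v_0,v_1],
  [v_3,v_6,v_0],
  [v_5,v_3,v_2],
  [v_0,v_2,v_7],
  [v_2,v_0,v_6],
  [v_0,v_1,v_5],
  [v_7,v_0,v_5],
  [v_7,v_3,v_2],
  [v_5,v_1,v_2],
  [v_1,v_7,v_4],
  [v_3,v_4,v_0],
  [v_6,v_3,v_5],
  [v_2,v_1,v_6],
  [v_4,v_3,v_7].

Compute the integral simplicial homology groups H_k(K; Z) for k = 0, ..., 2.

H_0 ≅ Z,  H_1 ≅ Z^2,  H_2 ≅ Z.

We work with the vertex ordering v_0 < v_1 < v_2 < v_3 < v_4 < v_5 < v_6 < v_7. The simplices of K, each written with vertices in increasing order, are:

  0-simplices (8): [v_0], [v_1], [v_2], [v_3], [v_4], [v_5], [v_6], [v_7]
  1-simplices (24): (24 of them)
  2-simplices (16): (16 of them)

giving chain groups C_0 ≅ Z^8, C_1 ≅ Z^24, C_2 ≅ Z^16.

∂_1: C_1 → C_0 maps an edge to its endpoints' difference, ∂[p,q] = q − p. For instance
  ∂[v_5,v_7] = [v_7] − [v_5].
This gives a 8×24 integer matrix of rank 7; reducing to Smith normal form yields diagonal entries (1,1,1,1,1,1,1).

Boundary ∂_2: C_2 → C_1 sends each 2-simplex [p,q,r] to [q,r] − [p,r] + [p,q]. For instance
  ∂[v_0,v_3,v_6] = [v_3,v_6] − [v_0,v_6] + [v_0,v_3],
  ∂[v_3,v_4,v_7] = [v_4,v_7] − [v_3,v_7] + [v_3,v_4].
As a 24×16 matrix over Z this has rank 15, with invariant factors (1,1,1,1,1,1,1,1,1,1,1,1,1,1,1).

Computing H_k = (kernel of ∂_k) / (image of ∂_{k+1}):

  H_0: rank C_0 − rank ∂_1 = 8 − 7 = 1, and the invariant factors of ∂_1 are all 1, so H_0 = Z.
  H_1: rank ker ∂_1 − rank ∂_2 = (24 − 7) − 15 = 2, and the invariant factors of ∂_2 are all 1, so H_1 = Z^2.
  H_2: rank ker ∂_2 − rank ∂_3 = (16 − 15) − 0 = 1, and there is no ∂_3, so H_2 = Z.

As a check, the Euler characteristic is 8 − 24 + 16 = 0, which agrees with 1 − 2 + 1 = 0.
(K is a triangulation of the torus T^2.)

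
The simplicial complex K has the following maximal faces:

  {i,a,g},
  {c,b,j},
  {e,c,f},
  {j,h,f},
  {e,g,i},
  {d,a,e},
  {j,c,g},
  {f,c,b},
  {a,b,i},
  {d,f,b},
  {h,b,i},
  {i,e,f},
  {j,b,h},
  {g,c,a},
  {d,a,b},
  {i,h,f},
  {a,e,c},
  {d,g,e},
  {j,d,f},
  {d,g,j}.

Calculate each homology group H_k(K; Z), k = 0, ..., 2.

Take the total order a < b < c < d < e < f < g < h < i < j on the vertex set. Then K (dimension 2) consists of the simplices:

  0-simplices (10): a, b, c, d, e, f, g, h, i, j
  1-simplices (30): ab, ac, ad, ae, ag, ai, bc, bd, bf, bh, bi, bj, ce, cf, cg, cj, de, df, dg, dj, ef, eg, ei, fh, fi, fj, gi, gj, hi, hj
  2-simplices (20): abd, abi, ace, acg, ade, agi, bcf, bcj, bdf, bhi, bhj, cef, cgj, deg, dfj, dgj, efi, egi, fhi, fhj

giving chain groups C_0 ≅ Z^10, C_1 ≅ Z^30, C_2 ≅ Z^20.

∂_1: C_1 → C_0 maps an edge to its endpoints' difference, ∂[p,q] = q − p. For instance
  ∂bc = c − b.
The 10×30 boundary matrix has rank 9 and Smith normal form diag(1,1,1,1,1,1,1,1,1).

Boundary ∂_2: C_2 → C_1 acts by ∂[p,q,r] = [q,r] − [p,r] + [p,q]. For instance
  ∂bhi = hi − bi + bh,
  ∂efi = fi − ei + ef.
The 30×20 boundary matrix has rank 20 and Smith normal form diag(1,1,1,1,1,1,1,1,1,1,1,1,1,1,1,1,1,1,1,2).

Now H_k = ker ∂_k / im ∂_{k+1}, so:

  H_0: rank C_0 − rank ∂_1 = 10 − 9 = 1, and the invariant factors of ∂_1 are all 1, so H_0 = Z.
  H_1: rank ker ∂_1 − rank ∂_2 = (30 − 9) − 20 = 1, and ∂_2 has invariant factor 2 > 1, so H_1 = Z ⊕ Z/2Z.
  H_2: rank ker ∂_2 − rank ∂_3 = (20 − 20) − 0 = 0, and there is no ∂_3, so H_2 = 0.

As a check, the Euler characteristic is 10 − 30 + 20 = 0, which agrees with 1 − 1 + 0 = 0.

H_0 = Z,  H_1 = Z ⊕ Z/2Z,  H_2 = 0.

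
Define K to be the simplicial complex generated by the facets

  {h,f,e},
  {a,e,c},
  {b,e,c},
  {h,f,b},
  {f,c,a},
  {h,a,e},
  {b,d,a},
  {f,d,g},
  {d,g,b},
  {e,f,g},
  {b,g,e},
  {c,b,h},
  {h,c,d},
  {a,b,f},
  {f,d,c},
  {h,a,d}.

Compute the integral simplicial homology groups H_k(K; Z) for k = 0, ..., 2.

Take the total order a < b < c < d < e < f < g < h on the vertex set. Then K (dimension 2) consists of the simplices:

  0-simplices (8): a, b, c, d, e, f, g, h
  1-simplices (24): ab, ac, ad, ae, af, ah, bc, bd, be, bf, bg, bh, cd, ce, cf, ch, df, dg, dh, ef, eg, eh, fg, fh
  2-simplices (16): abd, abf, ace, acf, adh, aeh, bce, bch, bdg, beg, bfh, cdf, cdh, dfg, efg, efh

Hence C_0 ≅ Z^8, C_1 ≅ Z^24, C_2 ≅ Z^16.

Boundary ∂_1: C_1 → C_0 maps an edge to its endpoints' difference, ∂[p,q] = q − p.
The 8×24 boundary matrix has rank 7 and Smith normal form diag(1,1,1,1,1,1,1).

Boundary ∂_2: C_2 → C_1 acts by ∂[p,q,r] = [q,r] − [p,r] + [p,q]. For instance
  ∂bce = ce − be + bc,
  ∂bfh = fh − bh + bf.
As a 24×16 matrix over Z this has rank 15, with invariant factors (1,1,1,1,1,1,1,1,1,1,1,1,1,1,1).

Reading off H_k = ker ∂_k / im ∂_{k+1}:

  H_0: rank C_0 − rank ∂_1 = 8 − 7 = 1, and the invariant factors of ∂_1 are all 1, so H_0 ≅ Z.
  H_1: rank ker ∂_1 − rank ∂_2 = (24 − 7) − 15 = 2, and the invariant factors of ∂_2 are all 1, so H_1 ≅ Z^2.
  H_2: rank ker ∂_2 − rank ∂_3 = (16 − 15) − 0 = 1, and there is no ∂_3, so H_2 ≅ Z.

H_0 ≅ Z,  H_1 ≅ Z^2,  H_2 ≅ Z.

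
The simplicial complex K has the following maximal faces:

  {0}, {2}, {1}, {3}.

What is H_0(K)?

Order the vertices as 0 < 1 < 2 < 3. Listing each simplex with vertices in this order, K has dimension 0 with simplices:

  0-simplices (4): [0], [1], [2], [3]

Hence C_0 ≅ Z^4.

From H_k ≅ ker(∂_k) / im(∂_{k+1}) we obtain:

  H_0: rank C_0 − rank ∂_1 = 4 − 0 = 4, and there is no ∂_1, so H_0 = Z^4.

(K is a triangulation of a set of 4 points.)

H_0 = Z^4.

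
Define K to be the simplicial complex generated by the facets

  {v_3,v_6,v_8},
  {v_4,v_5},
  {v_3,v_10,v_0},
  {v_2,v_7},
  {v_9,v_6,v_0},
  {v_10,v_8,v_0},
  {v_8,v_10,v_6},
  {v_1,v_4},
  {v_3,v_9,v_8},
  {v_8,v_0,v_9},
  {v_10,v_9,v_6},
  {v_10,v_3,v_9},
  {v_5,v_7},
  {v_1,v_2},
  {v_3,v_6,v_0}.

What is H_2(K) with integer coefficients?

H_2 ≅ 0.

Take the total order v_0 < v_1 < v_2 < v_3 < v_4 < v_5 < v_6 < v_7 < v_8 < v_9 < v_10 on the vertex set. Then K (dimension 2) consists of the simplices:

  0-simplices (11): [v_0], [v_1], [v_2], [v_3], [v_4], [v_5], [v_6], [v_7], [v_8], [v_9], [v_10]
  1-simplices (20): (20 of them)
  2-simplices (10): [v_0,v_3,v_6], [v_0,v_3,v_10], [v_0,v_6,v_9], [v_0,v_8,v_9], [v_0,v_8,v_10], [v_3,v_6,v_8], [v_3,v_8,v_9], [v_3,v_9,v_10], [v_6,v_8,v_10], [v_6,v_9,v_10]

Hence C_0 ≅ Z^11, C_1 ≅ Z^20, C_2 ≅ Z^10.

Boundary ∂_1: C_1 → C_0 sends each edge [p,q] (with p < q) to q − p. For instance
  ∂[v_6,v_10] = [v_10] − [v_6].
This gives a 11×20 integer matrix of rank 9; reducing to Smith normal form yields diagonal entries (1,1,1,1,1,1,1,1,1).

∂_2: C_2 → C_1 sends each 2-simplex [p,q,r] to [q,r] − [p,r] + [p,q]. For instance
  ∂[v_0,v_8,v_9] = [v_8,v_9] − [v_0,v_9] + [v_0,v_8],
  ∂[v_3,v_6,v_8] = [v_6,v_8] − [v_3,v_8] + [v_3,v_6].
This gives a 20×10 integer matrix of rank 10; reducing to Smith normal form yields diagonal entries (1,1,1,1,1,1,1,1,1,2).

From H_k ≅ ker(∂_k) / im(∂_{k+1}) we obtain:

  H_2: rank ker ∂_2 − rank ∂_3 = (10 − 10) − 0 = 0, and there is no ∂_3, so H_2 ≅ 0.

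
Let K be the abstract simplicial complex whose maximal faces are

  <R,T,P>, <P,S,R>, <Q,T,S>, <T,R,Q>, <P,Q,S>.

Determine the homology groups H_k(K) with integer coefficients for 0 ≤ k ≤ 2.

H_0 ≅ Z,  H_1 ≅ Z,  H_2 = 0.

We work with the vertex ordering P < Q < R < S < T. The simplices of K, each written with vertices in increasing order, are:

  0-simplices (5): P, Q, R, S, T
  1-simplices (10): PQ, PR, PS, PT, QR, QS, QT, RS, RT, ST
  2-simplices (5): PQS, PRS, PRT, QRT, QST

so the chain groups are C_0 ≅ Z^5, C_1 ≅ Z^10, C_2 ≅ Z^5.

∂_1: C_1 → C_0 maps an edge to its endpoints' difference, ∂[p,q] = q − p. For instance
  ∂ST = T − S.
The 5×10 boundary matrix has rank 4 and Smith normal form diag(1,1,1,1).

The boundary map ∂_2: C_2 → C_1 sends each 2-simplex [p,q,r] to [q,r] − [p,r] + [p,q]. For instance
  ∂QST = ST − QT + QS,
  ∂QRT = RT − QT + QR.
The 10×5 boundary matrix has rank 5 and Smith normal form diag(1,1,1,1,1).

Reading off H_k = ker ∂_k / im ∂_{k+1}:

  H_0: rank C_0 − rank ∂_1 = 5 − 4 = 1, and the invariant factors of ∂_1 are all 1, so H_0 ≅ Z.
  H_1: rank ker ∂_1 − rank ∂_2 = (10 − 4) − 5 = 1, and the invariant factors of ∂_2 are all 1, so H_1 ≅ Z.
  H_2: rank ker ∂_2 − rank ∂_3 = (5 − 5) − 0 = 0, and there is no ∂_3, so H_2 ≅ 0.

As a check, the Euler characteristic is 5 − 10 + 5 = 0, which agrees with 1 − 1 + 0 = 0.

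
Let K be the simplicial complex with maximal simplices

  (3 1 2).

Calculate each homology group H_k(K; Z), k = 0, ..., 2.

H_0 = Z,  H_1 = 0,  H_2 = 0.

We work with the vertex ordering 1 < 2 < 3. The simplices of K, each written with vertices in increasing order, are:

  0-simplices (3): [1], [2], [3]
  1-simplices (3): [1,2], [1,3], [2,3]
  2-simplices (1): [1,2,3]

Hence C_0 ≅ Z^3, C_1 ≅ Z^3, C_2 ≅ Z^1.

The boundary map ∂_1: C_1 → C_0 sends each edge [p,q] (with p < q) to q − p. For instance
  ∂[2,3] = [3] − [2].
The resulting 3×3 matrix has rank 2, and its Smith normal form has invariant factors (1,1).

∂_2: C_2 → C_1 maps a triangle to the signed sum of its edges. For instance
  ∂[1,2,3] = [2,3] − [1,3] + [1,2].
This gives a 3×1 integer matrix of rank 1; reducing to Smith normal form yields diagonal entries (1).

Computing H_k = (kernel of ∂_k) / (image of ∂_{k+1}):

  H_0: rank C_0 − rank ∂_1 = 3 − 2 = 1, and the invariant factors of ∂_1 are all 1, so H_0 ≅ Z.
  H_1: rank ker ∂_1 − rank ∂_2 = (3 − 2) − 1 = 0, and the invariant factors of ∂_2 are all 1, so H_1 ≅ 0.
  H_2: rank ker ∂_2 − rank ∂_3 = (1 − 1) − 0 = 0, and there is no ∂_3, so H_2 ≅ 0.

(K is a triangulation of the 2-simplex.)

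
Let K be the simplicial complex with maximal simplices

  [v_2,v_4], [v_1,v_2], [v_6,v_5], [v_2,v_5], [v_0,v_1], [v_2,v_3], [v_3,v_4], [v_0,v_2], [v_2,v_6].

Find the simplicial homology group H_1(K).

Take the total order v_0 < v_1 < v_2 < v_3 < v_4 < v_5 < v_6 on the vertex set. Then K (dimension 1) consists of the simplices:

  0-simplices (7): [v_0], [v_1], [v_2], [v_3], [v_4], [v_5], [v_6]
  1-simplices (9): [v_0,v_1], [v_0,v_2], [v_1,v_2], [v_2,v_3], [v_2,v_4], [v_2,v_5], [v_2,v_6], [v_3,v_4], [v_5,v_6]

so the chain groups are C_0 ≅ Z^7, C_1 ≅ Z^9.

The boundary map ∂_1: C_1 → C_0 maps an edge to its endpoints' difference, ∂[p,q] = q − p. For instance
  ∂[v_2,v_6] = [v_6] − [v_2].
As a 7×9 matrix over Z this has rank 6, with invariant factors (1,1,1,1,1,1).

From H_k ≅ ker(∂_k) / im(∂_{k+1}) we obtain:

  H_1: rank ker ∂_1 − rank ∂_2 = (9 − 6) − 0 = 3, and there is no ∂_2, so H_1 ≅ Z^3.

(K is a triangulation of a wedge of 3 circles.)

H_1 ≅ Z^3.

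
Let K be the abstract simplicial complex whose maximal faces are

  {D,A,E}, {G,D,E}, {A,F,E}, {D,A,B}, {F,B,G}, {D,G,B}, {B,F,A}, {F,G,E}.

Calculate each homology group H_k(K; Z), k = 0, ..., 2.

H_0 ≅ Z,  H_1 = 0,  H_2 ≅ Z.

We work with the vertex ordering A < B < D < E < F < G. The simplices of K, each written with vertices in increasing order, are:

  0-simplices (6): A, B, D, E, F, G
  1-simplices (12): AB, AD, AE, AF, BD, BF, BG, DE, DG, EF, EG, FG
  2-simplices (8): ABD, ABF, ADE, AEF, BDG, BFG, DEG, EFG

so the chain groups are C_0 ≅ Z^6, C_1 ≅ Z^12, C_2 ≅ Z^8.

∂_1: C_1 → C_0 sends each edge [p,q] (with p < q) to q − p.
The 6×12 boundary matrix has rank 5 and Smith normal form diag(1,1,1,1,1).

Boundary ∂_2: C_2 → C_1 sends each 2-simplex [p,q,r] to [q,r] − [p,r] + [p,q]. For instance
  ∂BDG = DG − BG + BD,
  ∂DEG = EG − DG + DE.
As a 12×8 matrix over Z this has rank 7, with invariant factors (1,1,1,1,1,1,1).

From H_k ≅ ker(∂_k) / im(∂_{k+1}) we obtain:

  H_0: rank C_0 − rank ∂_1 = 6 − 5 = 1, and the invariant factors of ∂_1 are all 1, so H_0 ≅ Z.
  H_1: rank ker ∂_1 − rank ∂_2 = (12 − 5) − 7 = 0, and the invariant factors of ∂_2 are all 1, so H_1 ≅ 0.
  H_2: rank ker ∂_2 − rank ∂_3 = (8 − 7) − 0 = 1, and there is no ∂_3, so H_2 ≅ Z.

As a check, the Euler characteristic is 6 − 12 + 8 = 2, which agrees with 1 − 0 + 1 = 2.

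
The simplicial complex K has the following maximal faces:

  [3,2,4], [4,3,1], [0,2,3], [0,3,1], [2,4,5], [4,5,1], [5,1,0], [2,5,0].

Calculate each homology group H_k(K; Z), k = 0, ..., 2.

H_0 ≅ Z,  H_1 = 0,  H_2 ≅ Z.

We work with the vertex ordering 0 < 1 < 2 < 3 < 4 < 5. The simplices of K, each written with vertices in increasing order, are:

  0-simplices (6): [0], [1], [2], [3], [4], [5]
  1-simplices (12): [0,1], [0,2], [0,3], [0,5], [1,3], [1,4], [1,5], [2,3], [2,4], [2,5], [3,4], [4,5]
  2-simplices (8): [0,1,3], [0,1,5], [0,2,3], [0,2,5], [1,3,4], [1,4,5], [2,3,4], [2,4,5]

giving chain groups C_0 ≅ Z^6, C_1 ≅ Z^12, C_2 ≅ Z^8.

Boundary ∂_1: C_1 → C_0 sends each edge [p,q] (with p < q) to q − p.
The resulting 6×12 matrix has rank 5, and its Smith normal form has invariant factors (1,1,1,1,1).

The boundary map ∂_2: C_2 → C_1 sends each 2-simplex [p,q,r] to [q,r] − [p,r] + [p,q]. For instance
  ∂[0,1,5] = [1,5] − [0,5] + [0,1],
  ∂[0,2,3] = [2,3] − [0,3] + [0,2].
This gives a 12×8 integer matrix of rank 7; reducing to Smith normal form yields diagonal entries (1,1,1,1,1,1,1).

Reading off H_k = ker ∂_k / im ∂_{k+1}:

  H_0: rank C_0 − rank ∂_1 = 6 − 5 = 1, and the invariant factors of ∂_1 are all 1, so H_0 ≅ Z.
  H_1: rank ker ∂_1 − rank ∂_2 = (12 − 5) − 7 = 0, and the invariant factors of ∂_2 are all 1, so H_1 ≅ 0.
  H_2: rank ker ∂_2 − rank ∂_3 = (8 − 7) − 0 = 1, and there is no ∂_3, so H_2 ≅ Z.

(K is a triangulation of the 2-sphere S^2.)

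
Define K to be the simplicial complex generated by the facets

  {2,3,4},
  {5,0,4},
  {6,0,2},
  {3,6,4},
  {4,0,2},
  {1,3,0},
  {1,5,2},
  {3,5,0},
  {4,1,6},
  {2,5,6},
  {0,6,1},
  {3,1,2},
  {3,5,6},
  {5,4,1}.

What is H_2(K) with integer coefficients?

H_2 ≅ Z.

We work with the vertex ordering 0 < 1 < 2 < 3 < 4 < 5 < 6. The simplices of K, each written with vertices in increasing order, are:

  0-simplices (7): [0], [1], [2], [3], [4], [5], [6]
  1-simplices (21): [0,1], [0,2], [0,3], [0,4], [0,5], [0,6], [1,2], [1,3], [1,4], [1,5], [1,6], [2,3], [2,4], [2,5], [2,6], [3,4], [3,5], [3,6], [4,5], [4,6], [5,6]
  2-simplices (14): [0,1,3], [0,1,6], [0,2,4], [0,2,6], [0,3,5], [0,4,5], [1,2,3], [1,2,5], [1,4,5], [1,4,6], [2,3,4], [2,5,6], [3,4,6], [3,5,6]

so the chain groups are C_0 ≅ Z^7, C_1 ≅ Z^21, C_2 ≅ Z^14.

∂_1: C_1 → C_0 maps an edge to its endpoints' difference, ∂[p,q] = q − p.
As a 7×21 matrix over Z this has rank 6, with invariant factors (1,1,1,1,1,1).

Boundary ∂_2: C_2 → C_1 maps a triangle to the signed sum of its edges. For instance
  ∂[0,1,3] = [1,3] − [0,3] + [0,1],
  ∂[2,5,6] = [5,6] − [2,6] + [2,5].
The resulting 21×14 matrix has rank 13, and its Smith normal form has invariant factors (1,1,1,1,1,1,1,1,1,1,1,1,1).

Reading off H_k = ker ∂_k / im ∂_{k+1}:

  H_2: rank ker ∂_2 − rank ∂_3 = (14 − 13) − 0 = 1, and there is no ∂_3, so H_2 = Z.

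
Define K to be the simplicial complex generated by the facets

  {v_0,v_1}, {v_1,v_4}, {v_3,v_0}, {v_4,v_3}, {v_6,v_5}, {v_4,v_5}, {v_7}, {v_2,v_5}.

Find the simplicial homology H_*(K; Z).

Order the vertices as v_0 < v_1 < v_2 < v_3 < v_4 < v_5 < v_6 < v_7. Listing each simplex with vertices in this order, K has dimension 1 with simplices:

  0-simplices (8): [v_0], [v_1], [v_2], [v_3], [v_4], [v_5], [v_6], [v_7]
  1-simplices (7): [v_0,v_1], [v_0,v_3], [v_1,v_4], [v_2,v_5], [v_3,v_4], [v_4,v_5], [v_5,v_6]

so the chain groups are C_0 ≅ Z^8, C_1 ≅ Z^7.

∂_1: C_1 → C_0 maps an edge to its endpoints' difference, ∂[p,q] = q − p.
The 8×7 boundary matrix has rank 6 and Smith normal form diag(1,1,1,1,1,1).

Reading off H_k = ker ∂_k / im ∂_{k+1}:

  H_0: rank C_0 − rank ∂_1 = 8 − 6 = 2, and the invariant factors of ∂_1 are all 1, so H_0 ≅ Z^2.
  H_1: rank ker ∂_1 − rank ∂_2 = (7 − 6) − 0 = 1, and there is no ∂_2, so H_1 ≅ Z.

H_0 = Z^2,  H_1 = Z.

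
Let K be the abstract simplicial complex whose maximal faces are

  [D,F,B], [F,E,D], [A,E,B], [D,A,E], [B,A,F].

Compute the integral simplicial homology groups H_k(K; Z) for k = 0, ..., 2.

Fix the vertex order A < B < D < E < F and write every simplex with vertices in increasing order. Then dim K = 2 and the simplices of K are:

  0-simplices (5): A, B, D, E, F
  1-simplices (10): AB, AD, AE, AF, BD, BE, BF, DE, DF, EF
  2-simplices (5): ABE, ABF, ADE, BDF, DEF

giving chain groups C_0 ≅ Z^5, C_1 ≅ Z^10, C_2 ≅ Z^5.

Boundary ∂_1: C_1 → C_0 sends each edge [p,q] (with p < q) to q − p. For instance
  ∂DF = F − D.
This gives a 5×10 integer matrix of rank 4; reducing to Smith normal form yields diagonal entries (1,1,1,1).

∂_2: C_2 → C_1 sends each 2-simplex [p,q,r] to [q,r] − [p,r] + [p,q]. For instance
  ∂ABF = BF − AF + AB,
  ∂ABE = BE − AE + AB.
As a 10×5 matrix over Z this has rank 5, with invariant factors (1,1,1,1,1).

Now H_k = ker ∂_k / im ∂_{k+1}, so:

  H_0: rank C_0 − rank ∂_1 = 5 − 4 = 1, and the invariant factors of ∂_1 are all 1, so H_0 = Z.
  H_1: rank ker ∂_1 − rank ∂_2 = (10 − 4) − 5 = 1, and the invariant factors of ∂_2 are all 1, so H_1 = Z.
  H_2: rank ker ∂_2 − rank ∂_3 = (5 − 5) − 0 = 0, and there is no ∂_3, so H_2 = 0.

H_0 = Z,  H_1 = Z,  H_2 = 0.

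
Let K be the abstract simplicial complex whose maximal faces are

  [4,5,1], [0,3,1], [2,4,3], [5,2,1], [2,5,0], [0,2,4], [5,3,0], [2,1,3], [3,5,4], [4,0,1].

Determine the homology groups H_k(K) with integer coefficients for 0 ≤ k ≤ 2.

H_0 = Z,  H_1 = Z/2,  H_2 = 0.

K has 6 vertices, 15 edges, 10 triangles.
rank ∂_0 = 0, rank ∂_1 = 5 ⇒ b_0 = 6 − 0 − 5 = 1; all invariant factors of ∂_1 are 1 so no torsion. So H_0 = Z.
rank ∂_1 = 5, rank ∂_2 = 10 ⇒ b_1 = 15 − 5 − 10 = 0; ∂_2 has invariant factor(s) [2] giving torsion. So H_1 = Z/2.
rank ∂_2 = 10, rank ∂_3 = 0 ⇒ b_2 = 10 − 10 − 0 = 0. So H_2 = 0.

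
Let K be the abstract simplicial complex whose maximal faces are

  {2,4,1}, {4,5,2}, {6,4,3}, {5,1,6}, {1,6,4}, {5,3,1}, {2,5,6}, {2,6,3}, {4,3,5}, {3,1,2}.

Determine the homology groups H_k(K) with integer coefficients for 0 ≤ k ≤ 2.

H_0 = Z,  H_1 = Z/2Z,  H_2 = 0.

Fix the vertex order 1 < 2 < 3 < 4 < 5 < 6 and write every simplex with vertices in increasing order. Then dim K = 2 and the simplices of K are:

  0-simplices (6): [1], [2], [3], [4], [5], [6]
  1-simplices (15): [1,2], [1,3], [1,4], [1,5], [1,6], [2,3], [2,4], [2,5], [2,6], [3,4], [3,5], [3,6], [4,5], [4,6], [5,6]
  2-simplices (10): [1,2,3], [1,2,4], [1,3,5], [1,4,6], [1,5,6], [2,3,6], [2,4,5], [2,5,6], [3,4,5], [3,4,6]

giving chain groups C_0 ≅ Z^6, C_1 ≅ Z^15, C_2 ≅ Z^10.

Boundary ∂_1: C_1 → C_0 maps an edge to its endpoints' difference, ∂[p,q] = q − p. For instance
  ∂[1,4] = [4] − [1].
As a 6×15 matrix over Z this has rank 5, with invariant factors (1,1,1,1,1).

Boundary ∂_2: C_2 → C_1 maps a triangle to the signed sum of its edges. For instance
  ∂[1,5,6] = [5,6] − [1,6] + [1,5],
  ∂[2,5,6] = [5,6] − [2,6] + [2,5].
The 15×10 boundary matrix has rank 10 and Smith normal form diag(1,1,1,1,1,1,1,1,1,2).

Reading off H_k = ker ∂_k / im ∂_{k+1}:

  H_0: rank C_0 − rank ∂_1 = 6 − 5 = 1, and the invariant factors of ∂_1 are all 1, so H_0 ≅ Z.
  H_1: rank ker ∂_1 − rank ∂_2 = (15 − 5) − 10 = 0, and ∂_2 has invariant factor 2 > 1, so H_1 ≅ Z/2Z.
  H_2: rank ker ∂_2 − rank ∂_3 = (10 − 10) − 0 = 0, and there is no ∂_3, so H_2 ≅ 0.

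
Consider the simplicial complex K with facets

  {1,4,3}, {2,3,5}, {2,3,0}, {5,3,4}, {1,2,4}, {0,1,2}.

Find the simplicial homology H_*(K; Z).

H_0 ≅ Z,  H_1 ≅ Z,  H_2 = 0.

We work with the vertex ordering 0 < 1 < 2 < 3 < 4 < 5. The simplices of K, each written with vertices in increasing order, are:

  0-simplices (6): [0], [1], [2], [3], [4], [5]
  1-simplices (12): [0,1], [0,2], [0,3], [1,2], [1,3], [1,4], [2,3], [2,4], [2,5], [3,4], [3,5], [4,5]
  2-simplices (6): [0,1,2], [0,2,3], [1,2,4], [1,3,4], [2,3,5], [3,4,5]

giving chain groups C_0 ≅ Z^6, C_1 ≅ Z^12, C_2 ≅ Z^6.

∂_1: C_1 → C_0 is given by ∂[p,q] = [q] − [p]. For instance
  ∂[1,2] = [2] − [1].
As a 6×12 matrix over Z this has rank 5, with invariant factors (1,1,1,1,1).

The boundary map ∂_2: C_2 → C_1 acts by ∂[p,q,r] = [q,r] − [p,r] + [p,q]. For instance
  ∂[0,2,3] = [2,3] − [0,3] + [0,2],
  ∂[1,3,4] = [3,4] − [1,4] + [1,3].
The resulting 12×6 matrix has rank 6, and its Smith normal form has invariant factors (1,1,1,1,1,1).

From H_k ≅ ker(∂_k) / im(∂_{k+1}) we obtain:

  H_0: rank C_0 − rank ∂_1 = 6 − 5 = 1, and the invariant factors of ∂_1 are all 1, so H_0 ≅ Z.
  H_1: rank ker ∂_1 − rank ∂_2 = (12 − 5) − 6 = 1, and the invariant factors of ∂_2 are all 1, so H_1 ≅ Z.
  H_2: rank ker ∂_2 − rank ∂_3 = (6 − 6) − 0 = 0, and there is no ∂_3, so H_2 ≅ 0.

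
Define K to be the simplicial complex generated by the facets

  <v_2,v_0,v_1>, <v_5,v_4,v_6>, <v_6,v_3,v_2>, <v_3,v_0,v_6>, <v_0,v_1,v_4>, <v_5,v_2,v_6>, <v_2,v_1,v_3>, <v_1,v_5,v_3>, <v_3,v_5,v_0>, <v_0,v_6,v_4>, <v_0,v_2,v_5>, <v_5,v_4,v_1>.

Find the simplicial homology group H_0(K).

We work with the vertex ordering v_0 < v_1 < v_2 < v_3 < v_4 < v_5 < v_6. The simplices of K, each written with vertices in increasing order, are:

  0-simplices (7): [v_0], [v_1], [v_2], [v_3], [v_4], [v_5], [v_6]
  1-simplices (18): (18 of them)
  2-simplices (12): (12 of them)

so the chain groups are C_0 ≅ Z^7, C_1 ≅ Z^18, C_2 ≅ Z^12.

Boundary ∂_1: C_1 → C_0 maps an edge to its endpoints' difference, ∂[p,q] = q − p. For instance
  ∂[v_0,v_3] = [v_3] − [v_0].
The 7×18 boundary matrix has rank 6 and Smith normal form diag(1,1,1,1,1,1).

Boundary ∂_2: C_2 → C_1 sends each 2-simplex [p,q,r] to [q,r] − [p,r] + [p,q]. For instance
  ∂[v_0,v_3,v_5] = [v_3,v_5] − [v_0,v_5] + [v_0,v_3],
  ∂[v_1,v_3,v_5] = [v_3,v_5] − [v_1,v_5] + [v_1,v_3].
The resulting 18×12 matrix has rank 12, and its Smith normal form has invariant factors (1,1,1,1,1,1,1,1,1,1,1,2).

From H_k ≅ ker(∂_k) / im(∂_{k+1}) we obtain:

  H_0: rank C_0 − rank ∂_1 = 7 − 6 = 1, and the invariant factors of ∂_1 are all 1, so H_0 = Z.

(K is a triangulation of the real projective plane RP^2.)

H_0 = Z.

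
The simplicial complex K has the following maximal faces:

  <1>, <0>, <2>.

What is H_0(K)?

H_0 ≅ Z^3.

Order the vertices as 0 < 1 < 2. Listing each simplex with vertices in this order, K has dimension 0 with simplices:

  0-simplices (3): [0], [1], [2]

giving chain groups C_0 ≅ Z^3.

Computing H_k = (kernel of ∂_k) / (image of ∂_{k+1}):

  H_0: rank C_0 − rank ∂_1 = 3 − 0 = 3, and there is no ∂_1, so H_0 ≅ Z^3.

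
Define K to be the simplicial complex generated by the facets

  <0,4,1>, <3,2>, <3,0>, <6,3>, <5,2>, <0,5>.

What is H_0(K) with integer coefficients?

Order the vertices as 0 < 1 < 2 < 3 < 4 < 5 < 6. Listing each simplex with vertices in this order, K has dimension 2 with simplices:

  0-simplices (7): [0], [1], [2], [3], [4], [5], [6]
  1-simplices (8): [0,1], [0,3], [0,4], [0,5], [1,4], [2,3], [2,5], [3,6]
  2-simplices (1): [0,1,4]

giving chain groups C_0 ≅ Z^7, C_1 ≅ Z^8, C_2 ≅ Z^1.

The boundary map ∂_1: C_1 → C_0 is given by ∂[p,q] = [q] − [p]. For instance
  ∂[1,4] = [4] − [1].
The resulting 7×8 matrix has rank 6, and its Smith normal form has invariant factors (1,1,1,1,1,1).

Boundary ∂_2: C_2 → C_1 acts by ∂[p,q,r] = [q,r] − [p,r] + [p,q]. For instance
  ∂[0,1,4] = [1,4] − [0,4] + [0,1].
As a 8×1 matrix over Z this has rank 1, with invariant factors (1).

From H_k ≅ ker(∂_k) / im(∂_{k+1}) we obtain:

  H_0: rank C_0 − rank ∂_1 = 7 − 6 = 1, and the invariant factors of ∂_1 are all 1, so H_0 ≅ Z.

H_0 ≅ Z.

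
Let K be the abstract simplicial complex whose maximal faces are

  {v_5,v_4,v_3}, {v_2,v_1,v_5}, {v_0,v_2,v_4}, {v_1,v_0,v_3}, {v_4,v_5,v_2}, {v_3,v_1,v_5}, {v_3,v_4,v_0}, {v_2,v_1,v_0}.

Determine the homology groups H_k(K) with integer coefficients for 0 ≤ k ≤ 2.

H_0 ≅ Z,  H_1 = 0,  H_2 ≅ Z.

Order the vertices as v_0 < v_1 < v_2 < v_3 < v_4 < v_5. Listing each simplex with vertices in this order, K has dimension 2 with simplices:

  0-simplices (6): [v_0], [v_1], [v_2], [v_3], [v_4], [v_5]
  1-simplices (12): [v_0,v_1], [v_0,v_2], [v_0,v_3], [v_0,v_4], [v_1,v_2], [v_1,v_3], [v_1,v_5], [v_2,v_4], [v_2,v_5], [v_3,v_4], [v_3,v_5], [v_4,v_5]
  2-simplices (8): [v_0,v_1,v_2], [v_0,v_1,v_3], [v_0,v_2,v_4], [v_0,v_3,v_4], [v_1,v_2,v_5], [v_1,v_3,v_5], [v_2,v_4,v_5], [v_3,v_4,v_5]

Hence C_0 ≅ Z^6, C_1 ≅ Z^12, C_2 ≅ Z^8.

Boundary ∂_1: C_1 → C_0 is given by ∂[p,q] = [q] − [p]. For instance
  ∂[v_1,v_3] = [v_3] − [v_1].
As a 6×12 matrix over Z this has rank 5, with invariant factors (1,1,1,1,1).

Boundary ∂_2: C_2 → C_1 sends each 2-simplex [p,q,r] to [q,r] − [p,r] + [p,q]. For instance
  ∂[v_0,v_2,v_4] = [v_2,v_4] − [v_0,v_4] + [v_0,v_2],
  ∂[v_1,v_2,v_5] = [v_2,v_5] − [v_1,v_5] + [v_1,v_2].
This gives a 12×8 integer matrix of rank 7; reducing to Smith normal form yields diagonal entries (1,1,1,1,1,1,1).

Now H_k = ker ∂_k / im ∂_{k+1}, so:

  H_0: rank C_0 − rank ∂_1 = 6 − 5 = 1, and the invariant factors of ∂_1 are all 1, so H_0 = Z.
  H_1: rank ker ∂_1 − rank ∂_2 = (12 − 5) − 7 = 0, and the invariant factors of ∂_2 are all 1, so H_1 = 0.
  H_2: rank ker ∂_2 − rank ∂_3 = (8 − 7) − 0 = 1, and there is no ∂_3, so H_2 = Z.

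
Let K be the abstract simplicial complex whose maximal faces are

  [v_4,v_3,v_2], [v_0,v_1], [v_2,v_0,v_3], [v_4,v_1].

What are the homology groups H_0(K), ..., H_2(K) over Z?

Order the vertices as v_0 < v_1 < v_2 < v_3 < v_4. Listing each simplex with vertices in this order, K has dimension 2 with simplices:

  0-simplices (5): [v_0], [v_1], [v_2], [v_3], [v_4]
  1-simplices (7): [v_0,v_1], [v_0,v_2], [v_0,v_3], [v_1,v_4], [v_2,v_3], [v_2,v_4], [v_3,v_4]
  2-simplices (2): [v_0,v_2,v_3], [v_2,v_3,v_4]

so the chain groups are C_0 ≅ Z^5, C_1 ≅ Z^7, C_2 ≅ Z^2.

The boundary map ∂_1: C_1 → C_0 sends each edge [p,q] (with p < q) to q − p. For instance
  ∂[v_1,v_4] = [v_4] − [v_1].
As a 5×7 matrix over Z this has rank 4, with invariant factors (1,1,1,1).

The boundary map ∂_2: C_2 → C_1 maps a triangle to the signed sum of its edges. For instance
  ∂[v_0,v_2,v_3] = [v_2,v_3] − [v_0,v_3] + [v_0,v_2],
  ∂[v_2,v_3,v_4] = [v_3,v_4] − [v_2,v_4] + [v_2,v_3].
As a 7×2 matrix over Z this has rank 2, with invariant factors (1,1).

Now H_k = ker ∂_k / im ∂_{k+1}, so:

  H_0: rank C_0 − rank ∂_1 = 5 − 4 = 1, and the invariant factors of ∂_1 are all 1, so H_0 ≅ Z.
  H_1: rank ker ∂_1 − rank ∂_2 = (7 − 4) − 2 = 1, and the invariant factors of ∂_2 are all 1, so H_1 ≅ Z.
  H_2: rank ker ∂_2 − rank ∂_3 = (2 − 2) − 0 = 0, and there is no ∂_3, so H_2 ≅ 0.

As a check, the Euler characteristic is 5 − 7 + 2 = 0, which agrees with 1 − 1 + 0 = 0.

H_0 = Z,  H_1 = Z,  H_2 = 0.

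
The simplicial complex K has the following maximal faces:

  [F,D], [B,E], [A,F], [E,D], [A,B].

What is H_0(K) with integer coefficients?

H_0 ≅ Z.

We work with the vertex ordering A < B < D < E < F. The simplices of K, each written with vertices in increasing order, are:

  0-simplices (5): A, B, D, E, F
  1-simplices (5): AB, AF, BE, DE, DF

Hence C_0 ≅ Z^5, C_1 ≅ Z^5.

Boundary ∂_1: C_1 → C_0 is given by ∂[p,q] = [q] − [p]. For instance
  ∂DF = F − D.
The resulting 5×5 matrix has rank 4, and its Smith normal form has invariant factors (1,1,1,1).

From H_k ≅ ker(∂_k) / im(∂_{k+1}) we obtain:

  H_0: rank C_0 − rank ∂_1 = 5 − 4 = 1, and the invariant factors of ∂_1 are all 1, so H_0 ≅ Z.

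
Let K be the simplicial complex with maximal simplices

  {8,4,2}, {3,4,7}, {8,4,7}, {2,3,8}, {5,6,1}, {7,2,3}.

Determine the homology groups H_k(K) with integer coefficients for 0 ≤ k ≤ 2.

H_0 = Z^2,  H_1 = Z,  H_2 = 0.

We work with the vertex ordering 1 < 2 < 3 < 4 < 5 < 6 < 7 < 8. The simplices of K, each written with vertices in increasing order, are:

  0-simplices (8): [1], [2], [3], [4], [5], [6], [7], [8]
  1-simplices (13): [1,5], [1,6], [2,3], [2,4], [2,7], [2,8], [3,4], [3,7], [3,8], [4,7], [4,8], [5,6], [7,8]
  2-simplices (6): [1,5,6], [2,3,7], [2,3,8], [2,4,8], [3,4,7], [4,7,8]

Hence C_0 ≅ Z^8, C_1 ≅ Z^13, C_2 ≅ Z^6.

The boundary map ∂_1: C_1 → C_0 maps an edge to its endpoints' difference, ∂[p,q] = q − p.
As a 8×13 matrix over Z this has rank 6, with invariant factors (1,1,1,1,1,1).

Boundary ∂_2: C_2 → C_1 sends each 2-simplex [p,q,r] to [q,r] − [p,r] + [p,q]. For instance
  ∂[4,7,8] = [7,8] − [4,8] + [4,7],
  ∂[3,4,7] = [4,7] − [3,7] + [3,4].
As a 13×6 matrix over Z this has rank 6, with invariant factors (1,1,1,1,1,1).

Now H_k = ker ∂_k / im ∂_{k+1}, so:

  H_0: rank C_0 − rank ∂_1 = 8 − 6 = 2, and the invariant factors of ∂_1 are all 1, so H_0 ≅ Z^2.
  H_1: rank ker ∂_1 − rank ∂_2 = (13 − 6) − 6 = 1, and the invariant factors of ∂_2 are all 1, so H_1 ≅ Z.
  H_2: rank ker ∂_2 − rank ∂_3 = (6 − 6) − 0 = 0, and there is no ∂_3, so H_2 ≅ 0.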